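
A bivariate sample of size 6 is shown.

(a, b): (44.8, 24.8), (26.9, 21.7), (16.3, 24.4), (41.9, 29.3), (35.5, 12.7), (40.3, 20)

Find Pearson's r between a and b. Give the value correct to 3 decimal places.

n = 6, Σa = 205.7, Σb = 132.9, Σa² = 7636.29, Σb² = 3101.07, Σab = 4577.01
nΣab − ΣaΣb = 27462.06 − 27337.53 = 124.53
nΣa² − (Σa)² = 45817.74 − 42312.49 = 3505.25; nΣb² − (Σb)² = 18606.42 − 17662.41 = 944.01
r = 124.53 / √(3505.25 × 944.01) = 124.53 / 1819.0632 ≈ 0.068

0.068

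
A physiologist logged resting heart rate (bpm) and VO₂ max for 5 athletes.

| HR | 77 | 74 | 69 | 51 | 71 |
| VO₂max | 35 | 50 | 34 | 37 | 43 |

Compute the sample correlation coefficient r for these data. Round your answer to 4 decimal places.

0.2547

n = 5, Σx = 342, Σy = 199, Σx² = 23808, Σy² = 8099, Σxy = 13681
nΣxy − ΣxΣy = 68405 − 68058 = 347
nΣx² − (Σx)² = 119040 − 116964 = 2076; nΣy² − (Σy)² = 40495 − 39601 = 894
r = 347 / √(2076 × 894) = 347 / 1362.3304 ≈ 0.2547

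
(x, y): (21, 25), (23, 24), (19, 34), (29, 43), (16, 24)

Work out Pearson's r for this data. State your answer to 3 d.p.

0.696

n = 5, Σx = 108, Σy = 150, Σx² = 2428, Σy² = 4782, Σxy = 3354
nΣxy − ΣxΣy = 16770 − 16200 = 570
nΣx² − (Σx)² = 12140 − 11664 = 476; nΣy² − (Σy)² = 23910 − 22500 = 1410
r = 570 / √(476 × 1410) = 570 / 819.2436 ≈ 0.696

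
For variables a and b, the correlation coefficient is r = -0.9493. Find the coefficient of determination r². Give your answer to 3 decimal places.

0.901

r² = (-0.9493)² = 0.901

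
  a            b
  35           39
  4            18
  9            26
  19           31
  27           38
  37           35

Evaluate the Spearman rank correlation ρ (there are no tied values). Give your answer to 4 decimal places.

0.8286

Rank a: 5, 1, 2, 3, 4, 6
Rank b: 6, 1, 2, 3, 5, 4
d = rank(a) − rank(b): -1, 0, 0, 0, -1, 2; Σd² = 6
ρ = 1 − 6Σd² / [n(n²−1)] = 1 − 6×6 / (6×35) = 1 − 36/210 ≈ 0.8286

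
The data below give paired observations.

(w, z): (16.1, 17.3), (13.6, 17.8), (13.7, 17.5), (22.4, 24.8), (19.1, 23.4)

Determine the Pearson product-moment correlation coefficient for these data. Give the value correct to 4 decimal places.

0.9349

n = 5, Σw = 84.9, Σz = 100.8, Σw² = 1498.43, Σz² = 2084.98, Σwz = 1762.82
nΣwz − ΣwΣz = 8814.1 − 8557.92 = 256.18
nΣw² − (Σw)² = 7492.15 − 7208.01 = 284.14; nΣz² − (Σz)² = 10424.9 − 10160.64 = 264.26
r = 256.18 / √(284.14 × 264.26) = 256.18 / 274.0198 ≈ 0.9349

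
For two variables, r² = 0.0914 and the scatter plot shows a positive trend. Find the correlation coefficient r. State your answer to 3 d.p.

0.302

|r| = √0.0914 = 0.302
The association is positive, so r = 0.302.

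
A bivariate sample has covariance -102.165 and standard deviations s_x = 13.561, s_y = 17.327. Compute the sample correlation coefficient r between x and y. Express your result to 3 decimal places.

-0.435

r = Cov(x,y) / (s_x · s_y) = -102.165 / (13.561 × 17.327)
  = -102.165 / 234.9714 ≈ -0.435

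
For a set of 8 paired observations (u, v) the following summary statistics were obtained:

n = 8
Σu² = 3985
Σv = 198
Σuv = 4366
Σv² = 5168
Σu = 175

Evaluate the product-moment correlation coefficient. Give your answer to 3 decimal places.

0.170

r = (nΣuv − ΣuΣv) / √[(nΣu² − (Σu)²)(nΣv² − (Σv)²)]
Numerator: 8×4366 − 175×198 = 278
Denominator: √[(31880 − 30625)(41344 − 39204)] = √[1255 × 2140] = 1638.8105
r = 278 / 1638.8105 ≈ 0.170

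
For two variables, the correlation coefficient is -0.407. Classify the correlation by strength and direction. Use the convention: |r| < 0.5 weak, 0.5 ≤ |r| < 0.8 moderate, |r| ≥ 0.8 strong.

r = -0.407 < 0 so the relationship is negative.
|r| = 0.407, which falls in the weak range.

weak negative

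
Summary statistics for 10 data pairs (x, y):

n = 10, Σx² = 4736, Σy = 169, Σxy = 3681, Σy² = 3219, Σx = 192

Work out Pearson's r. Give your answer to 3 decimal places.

0.707

r = (nΣxy − ΣxΣy) / √[(nΣx² − (Σx)²)(nΣy² − (Σy)²)]
Numerator: 10×3681 − 192×169 = 4362
Denominator: √[(47360 − 36864)(32190 − 28561)] = √[10496 × 3629] = 6171.7084
r = 4362 / 6171.7084 ≈ 0.707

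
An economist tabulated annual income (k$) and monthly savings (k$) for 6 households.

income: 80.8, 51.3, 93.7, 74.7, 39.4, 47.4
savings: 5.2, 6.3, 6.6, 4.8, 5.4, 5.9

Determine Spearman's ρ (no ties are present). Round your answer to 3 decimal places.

Rank income: 5, 3, 6, 4, 1, 2
Rank savings: 2, 5, 6, 1, 3, 4
d = rank(income) − rank(savings): 3, -2, 0, 3, -2, -2; Σd² = 30
ρ = 1 − 6Σd² / [n(n²−1)] = 1 − 6×30 / (6×35) = 1 − 180/210 ≈ 0.143

0.143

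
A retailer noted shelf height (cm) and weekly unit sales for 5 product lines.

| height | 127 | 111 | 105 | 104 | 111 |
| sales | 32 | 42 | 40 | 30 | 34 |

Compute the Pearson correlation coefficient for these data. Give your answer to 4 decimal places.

n = 5, Σx = 558, Σy = 178, Σx² = 62612, Σy² = 6444, Σxy = 19820
nΣxy − ΣxΣy = 99100 − 99324 = -224
nΣx² − (Σx)² = 313060 − 311364 = 1696; nΣy² − (Σy)² = 32220 − 31684 = 536
r = -224 / √(1696 × 536) = -224 / 953.4443 ≈ -0.2349

-0.2349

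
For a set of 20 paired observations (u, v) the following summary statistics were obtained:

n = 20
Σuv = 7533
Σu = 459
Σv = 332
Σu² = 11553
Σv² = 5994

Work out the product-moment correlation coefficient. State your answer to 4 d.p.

r = (nΣuv − ΣuΣv) / √[(nΣu² − (Σu)²)(nΣv² − (Σv)²)]
Numerator: 20×7533 − 459×332 = -1728
Denominator: √[(231060 − 210681)(119880 − 110224)] = √[20379 × 9656] = 14027.8161
r = -1728 / 14027.8161 ≈ -0.1232

-0.1232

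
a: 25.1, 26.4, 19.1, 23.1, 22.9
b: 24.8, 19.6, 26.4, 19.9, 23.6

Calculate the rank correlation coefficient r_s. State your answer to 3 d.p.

-0.700

Rank a: 4, 5, 1, 3, 2
Rank b: 4, 1, 5, 2, 3
d = rank(a) − rank(b): 0, 4, -4, 1, -1; Σd² = 34
ρ = 1 − 6Σd² / [n(n²−1)] = 1 − 6×34 / (5×24) = 1 − 204/120 ≈ -0.700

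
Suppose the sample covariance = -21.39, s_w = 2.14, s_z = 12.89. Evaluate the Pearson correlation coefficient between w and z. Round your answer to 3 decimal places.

-0.775

r = Cov(w,z) / (s_w · s_z) = -21.39 / (2.14 × 12.89)
  = -21.39 / 27.5846 ≈ -0.775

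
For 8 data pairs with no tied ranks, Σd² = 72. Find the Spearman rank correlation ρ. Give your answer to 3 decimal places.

0.143

ρ = 1 − 6Σd² / [n(n²−1)] = 1 − 6×72 / (8×63)
  = 1 − 432/504 = 1 − 0.8571 ≈ 0.143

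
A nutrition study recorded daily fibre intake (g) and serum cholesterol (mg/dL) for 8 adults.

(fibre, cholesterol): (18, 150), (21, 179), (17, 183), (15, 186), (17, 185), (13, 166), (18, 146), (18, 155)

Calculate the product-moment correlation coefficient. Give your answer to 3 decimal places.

n = 8, Σx = 137, Σy = 1350, Σx² = 2385, Σy² = 229748, Σxy = 23081
nΣxy − ΣxΣy = 184648 − 184950 = -302
nΣx² − (Σx)² = 19080 − 18769 = 311; nΣy² − (Σy)² = 1837984 − 1822500 = 15484
r = -302 / √(311 × 15484) = -302 / 2194.4302 ≈ -0.138

-0.138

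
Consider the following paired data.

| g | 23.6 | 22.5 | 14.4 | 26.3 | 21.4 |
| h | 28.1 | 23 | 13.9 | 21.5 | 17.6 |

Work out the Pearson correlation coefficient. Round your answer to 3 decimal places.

0.733

n = 5, Σg = 108.2, Σh = 104.1, Σg² = 2420.22, Σh² = 2283.83, Σgh = 2322.91
nΣgh − ΣgΣh = 11614.55 − 11263.62 = 350.93
nΣg² − (Σg)² = 12101.1 − 11707.24 = 393.86; nΣh² − (Σh)² = 11419.15 − 10836.81 = 582.34
r = 350.93 / √(393.86 × 582.34) = 350.93 / 478.9159 ≈ 0.733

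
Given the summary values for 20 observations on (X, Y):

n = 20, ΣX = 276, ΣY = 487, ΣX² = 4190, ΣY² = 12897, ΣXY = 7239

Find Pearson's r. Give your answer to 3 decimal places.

0.824

r = (nΣXY − ΣXΣY) / √[(nΣX² − (ΣX)²)(nΣY² − (ΣY)²)]
Numerator: 20×7239 − 276×487 = 10368
Denominator: √[(83800 − 76176)(257940 − 237169)] = √[7624 × 20771] = 12584.0416
r = 10368 / 12584.0416 ≈ 0.824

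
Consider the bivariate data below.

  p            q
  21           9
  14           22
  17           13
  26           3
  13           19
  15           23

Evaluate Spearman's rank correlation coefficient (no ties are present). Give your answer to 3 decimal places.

Rank p: 5, 2, 4, 6, 1, 3
Rank q: 2, 5, 3, 1, 4, 6
d = rank(p) − rank(q): 3, -3, 1, 5, -3, -3; Σd² = 62
ρ = 1 − 6Σd² / [n(n²−1)] = 1 − 6×62 / (6×35) = 1 − 372/210 ≈ -0.771

-0.771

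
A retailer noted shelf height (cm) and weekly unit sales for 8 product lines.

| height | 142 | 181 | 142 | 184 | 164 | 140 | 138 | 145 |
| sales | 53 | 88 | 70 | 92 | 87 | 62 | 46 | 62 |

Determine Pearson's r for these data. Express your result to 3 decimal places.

n = 8, Σx = 1236, Σy = 560, Σx² = 193510, Σy² = 41290, Σxy = 88608
nΣxy − ΣxΣy = 708864 − 692160 = 16704
nΣx² − (Σx)² = 1548080 − 1527696 = 20384; nΣy² − (Σy)² = 330320 − 313600 = 16720
r = 16704 / √(20384 × 16720) = 16704 / 18461.3239 ≈ 0.905

0.905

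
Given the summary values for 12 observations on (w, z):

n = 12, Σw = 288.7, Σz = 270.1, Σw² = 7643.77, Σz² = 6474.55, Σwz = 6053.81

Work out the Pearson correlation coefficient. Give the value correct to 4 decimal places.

r = (nΣwz − ΣwΣz) / √[(nΣw² − (Σw)²)(nΣz² − (Σz)²)]
Numerator: 12×6053.81 − 288.7×270.1 = -5332.15
Denominator: √[(91725.24 − 83347.69)(77694.6 − 72954.01)] = √[8377.55 × 4740.59] = 6301.9465
r = -5332.15 / 6301.9465 ≈ -0.8461

-0.8461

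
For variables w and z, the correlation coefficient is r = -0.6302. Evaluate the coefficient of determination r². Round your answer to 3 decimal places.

0.397

r² = (-0.6302)² = 0.397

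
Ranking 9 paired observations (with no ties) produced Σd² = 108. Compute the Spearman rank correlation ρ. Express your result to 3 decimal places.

0.100

ρ = 1 − 6Σd² / [n(n²−1)] = 1 − 6×108 / (9×80)
  = 1 − 648/720 = 1 − 0.9000 ≈ 0.100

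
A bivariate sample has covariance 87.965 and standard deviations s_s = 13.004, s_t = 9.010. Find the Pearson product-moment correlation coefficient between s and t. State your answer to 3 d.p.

r = Cov(s,t) / (s_s · s_t) = 87.965 / (13.004 × 9.010)
  = 87.965 / 117.1660 ≈ 0.751

0.751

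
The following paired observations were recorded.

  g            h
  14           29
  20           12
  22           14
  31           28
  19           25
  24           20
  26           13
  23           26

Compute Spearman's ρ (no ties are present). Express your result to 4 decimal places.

-0.1190

Rank g: 1, 3, 4, 8, 2, 6, 7, 5
Rank h: 8, 1, 3, 7, 5, 4, 2, 6
d = rank(g) − rank(h): -7, 2, 1, 1, -3, 2, 5, -1; Σd² = 94
ρ = 1 − 6Σd² / [n(n²−1)] = 1 − 6×94 / (8×63) = 1 − 564/504 ≈ -0.1190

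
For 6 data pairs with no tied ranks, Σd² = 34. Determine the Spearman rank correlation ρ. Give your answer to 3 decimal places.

ρ = 1 − 6Σd² / [n(n²−1)] = 1 − 6×34 / (6×35)
  = 1 − 204/210 = 1 − 0.9714 ≈ 0.029

0.029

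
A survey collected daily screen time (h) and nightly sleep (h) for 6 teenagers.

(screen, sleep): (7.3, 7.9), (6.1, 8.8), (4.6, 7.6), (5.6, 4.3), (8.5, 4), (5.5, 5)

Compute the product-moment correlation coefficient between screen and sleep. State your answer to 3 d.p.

-0.256

n = 6, Σx = 37.6, Σy = 37.6, Σx² = 245.52, Σy² = 257.1, Σxy = 231.89
nΣxy − ΣxΣy = 1391.34 − 1413.76 = -22.42
nΣx² − (Σx)² = 1473.12 − 1413.76 = 59.36; nΣy² − (Σy)² = 1542.6 − 1413.76 = 128.84
r = -22.42 / √(59.36 × 128.84) = -22.42 / 87.4525 ≈ -0.256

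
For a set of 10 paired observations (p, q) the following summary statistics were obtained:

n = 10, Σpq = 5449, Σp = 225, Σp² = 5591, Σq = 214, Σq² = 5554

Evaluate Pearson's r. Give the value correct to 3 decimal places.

0.883

r = (nΣpq − ΣpΣq) / √[(nΣp² − (Σp)²)(nΣq² − (Σq)²)]
Numerator: 10×5449 − 225×214 = 6340
Denominator: √[(55910 − 50625)(55540 − 45796)] = √[5285 × 9744] = 7176.1438
r = 6340 / 7176.1438 ≈ 0.883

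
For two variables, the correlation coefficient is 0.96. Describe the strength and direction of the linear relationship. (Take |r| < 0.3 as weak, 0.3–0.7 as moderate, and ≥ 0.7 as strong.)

r = 0.96 > 0 so the relationship is positive.
|r| = 0.96, which falls in the strong range.

strong positive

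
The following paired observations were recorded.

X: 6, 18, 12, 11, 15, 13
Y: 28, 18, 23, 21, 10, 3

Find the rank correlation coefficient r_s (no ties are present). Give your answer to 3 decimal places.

Rank X: 1, 6, 3, 2, 5, 4
Rank Y: 6, 3, 5, 4, 2, 1
d = rank(X) − rank(Y): -5, 3, -2, -2, 3, 3; Σd² = 60
ρ = 1 − 6Σd² / [n(n²−1)] = 1 − 6×60 / (6×35) = 1 − 360/210 ≈ -0.714

-0.714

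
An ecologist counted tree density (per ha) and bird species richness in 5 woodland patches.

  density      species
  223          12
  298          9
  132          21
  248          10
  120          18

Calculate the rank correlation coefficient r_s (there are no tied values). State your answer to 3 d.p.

-0.900

Rank density: 3, 5, 2, 4, 1
Rank species: 3, 1, 5, 2, 4
d = rank(density) − rank(species): 0, 4, -3, 2, -3; Σd² = 38
ρ = 1 − 6Σd² / [n(n²−1)] = 1 − 6×38 / (5×24) = 1 − 228/120 ≈ -0.900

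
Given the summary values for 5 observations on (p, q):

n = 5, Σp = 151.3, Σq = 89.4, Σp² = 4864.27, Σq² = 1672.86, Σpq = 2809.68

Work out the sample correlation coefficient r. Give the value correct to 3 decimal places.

0.716

r = (nΣpq − ΣpΣq) / √[(nΣp² − (Σp)²)(nΣq² − (Σq)²)]
Numerator: 5×2809.68 − 151.3×89.4 = 522.18
Denominator: √[(24321.35 − 22891.69)(8364.3 − 7992.36)] = √[1429.66 × 371.94] = 729.2104
r = 522.18 / 729.2104 ≈ 0.716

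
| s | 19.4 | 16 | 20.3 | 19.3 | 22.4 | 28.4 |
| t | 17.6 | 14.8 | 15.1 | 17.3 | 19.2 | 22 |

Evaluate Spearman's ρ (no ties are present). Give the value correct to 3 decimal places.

Rank s: 3, 1, 4, 2, 5, 6
Rank t: 4, 1, 2, 3, 5, 6
d = rank(s) − rank(t): -1, 0, 2, -1, 0, 0; Σd² = 6
ρ = 1 − 6Σd² / [n(n²−1)] = 1 − 6×6 / (6×35) = 1 − 36/210 ≈ 0.829

0.829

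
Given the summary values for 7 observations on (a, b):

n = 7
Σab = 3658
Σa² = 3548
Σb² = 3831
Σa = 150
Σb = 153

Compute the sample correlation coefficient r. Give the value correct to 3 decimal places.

r = (nΣab − ΣaΣb) / √[(nΣa² − (Σa)²)(nΣb² − (Σb)²)]
Numerator: 7×3658 − 150×153 = 2656
Denominator: √[(24836 − 22500)(26817 − 23409)] = √[2336 × 3408] = 2821.5400
r = 2656 / 2821.5400 ≈ 0.941

0.941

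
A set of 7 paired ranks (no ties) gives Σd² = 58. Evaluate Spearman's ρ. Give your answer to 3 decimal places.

-0.036

ρ = 1 − 6Σd² / [n(n²−1)] = 1 − 6×58 / (7×48)
  = 1 − 348/336 = 1 − 1.0357 ≈ -0.036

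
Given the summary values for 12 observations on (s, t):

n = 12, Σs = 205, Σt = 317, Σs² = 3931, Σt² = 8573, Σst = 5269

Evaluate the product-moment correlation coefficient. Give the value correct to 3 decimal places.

r = (nΣst − ΣsΣt) / √[(nΣs² − (Σs)²)(nΣt² − (Σt)²)]
Numerator: 12×5269 − 205×317 = -1757
Denominator: √[(47172 − 42025)(102876 − 100489)] = √[5147 × 2387] = 3505.1233
r = -1757 / 3505.1233 ≈ -0.501

-0.501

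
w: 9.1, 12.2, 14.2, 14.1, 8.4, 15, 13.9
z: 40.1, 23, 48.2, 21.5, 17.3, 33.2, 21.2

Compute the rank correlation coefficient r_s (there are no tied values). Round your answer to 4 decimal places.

Rank w: 2, 3, 6, 5, 1, 7, 4
Rank z: 6, 4, 7, 3, 1, 5, 2
d = rank(w) − rank(z): -4, -1, -1, 2, 0, 2, 2; Σd² = 30
ρ = 1 − 6Σd² / [n(n²−1)] = 1 − 6×30 / (7×48) = 1 − 180/336 ≈ 0.4643

0.4643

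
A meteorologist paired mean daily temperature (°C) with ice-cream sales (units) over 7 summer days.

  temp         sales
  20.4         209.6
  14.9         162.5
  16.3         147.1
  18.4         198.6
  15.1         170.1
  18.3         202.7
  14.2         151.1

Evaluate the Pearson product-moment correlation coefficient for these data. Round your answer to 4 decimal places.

0.8809

n = 7, Σx = 117.6, Σy = 1241.7, Σx² = 2006.96, Σy² = 224271.29, Σxy = 21172.6
nΣxy − ΣxΣy = 148208.2 − 146023.92 = 2184.28
nΣx² − (Σx)² = 14048.72 − 13829.76 = 218.96; nΣy² − (Σy)² = 1569899.03 − 1541818.89 = 28080.14
r = 2184.28 / √(218.96 × 28080.14) = 2184.28 / 2479.6023 ≈ 0.8809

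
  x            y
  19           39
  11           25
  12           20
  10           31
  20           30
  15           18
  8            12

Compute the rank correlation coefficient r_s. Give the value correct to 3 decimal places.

0.429

Rank x: 6, 3, 4, 2, 7, 5, 1
Rank y: 7, 4, 3, 6, 5, 2, 1
d = rank(x) − rank(y): -1, -1, 1, -4, 2, 3, 0; Σd² = 32
ρ = 1 − 6Σd² / [n(n²−1)] = 1 − 6×32 / (7×48) = 1 − 192/336 ≈ 0.429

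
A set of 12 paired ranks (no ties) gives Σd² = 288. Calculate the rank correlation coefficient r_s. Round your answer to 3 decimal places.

-0.007

ρ = 1 − 6Σd² / [n(n²−1)] = 1 − 6×288 / (12×143)
  = 1 − 1728/1716 = 1 − 1.0070 ≈ -0.007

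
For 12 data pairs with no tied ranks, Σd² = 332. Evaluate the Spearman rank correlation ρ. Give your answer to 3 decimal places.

ρ = 1 − 6Σd² / [n(n²−1)] = 1 − 6×332 / (12×143)
  = 1 − 1992/1716 = 1 − 1.1608 ≈ -0.161

-0.161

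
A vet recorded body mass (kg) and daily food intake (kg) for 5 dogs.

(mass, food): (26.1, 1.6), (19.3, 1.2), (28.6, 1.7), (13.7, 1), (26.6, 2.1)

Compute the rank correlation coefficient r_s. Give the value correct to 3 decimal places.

0.900

Rank mass: 3, 2, 5, 1, 4
Rank food: 3, 2, 4, 1, 5
d = rank(mass) − rank(food): 0, 0, 1, 0, -1; Σd² = 2
ρ = 1 − 6Σd² / [n(n²−1)] = 1 − 6×2 / (5×24) = 1 − 12/120 ≈ 0.900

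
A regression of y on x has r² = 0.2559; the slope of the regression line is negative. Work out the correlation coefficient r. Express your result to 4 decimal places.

|r| = √0.2559 = 0.5059
The association is negative, so r = −0.5059.

-0.5059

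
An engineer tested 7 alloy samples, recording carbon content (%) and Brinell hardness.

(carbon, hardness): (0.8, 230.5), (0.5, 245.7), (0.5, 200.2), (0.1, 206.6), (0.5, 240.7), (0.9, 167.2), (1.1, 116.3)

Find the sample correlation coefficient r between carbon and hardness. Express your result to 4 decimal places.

n = 7, Σx = 4.4, Σy = 1407.2, Σx² = 3.42, Σy² = 295680.36, Σxy = 826.77
nΣxy − ΣxΣy = 5787.39 − 6191.68 = -404.29
nΣx² − (Σx)² = 23.94 − 19.36 = 4.58; nΣy² − (Σy)² = 2069762.52 − 1980211.84 = 89550.68
r = -404.29 / √(4.58 × 89550.68) = -404.29 / 640.4234 ≈ -0.6313

-0.6313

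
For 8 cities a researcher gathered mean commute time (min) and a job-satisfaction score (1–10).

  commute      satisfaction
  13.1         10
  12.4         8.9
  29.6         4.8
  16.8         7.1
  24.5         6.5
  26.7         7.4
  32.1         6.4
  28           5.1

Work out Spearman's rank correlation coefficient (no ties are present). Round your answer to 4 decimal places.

Rank commute: 2, 1, 7, 3, 4, 5, 8, 6
Rank satisfaction: 8, 7, 1, 5, 4, 6, 3, 2
d = rank(commute) − rank(satisfaction): -6, -6, 6, -2, 0, -1, 5, 4; Σd² = 154
ρ = 1 − 6Σd² / [n(n²−1)] = 1 − 6×154 / (8×63) = 1 − 924/504 ≈ -0.8333

-0.8333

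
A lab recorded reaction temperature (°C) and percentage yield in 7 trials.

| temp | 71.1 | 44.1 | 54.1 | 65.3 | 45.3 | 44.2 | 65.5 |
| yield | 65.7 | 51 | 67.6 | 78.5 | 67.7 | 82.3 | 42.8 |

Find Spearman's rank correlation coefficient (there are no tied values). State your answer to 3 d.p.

Rank temp: 7, 1, 4, 5, 3, 2, 6
Rank yield: 3, 2, 4, 6, 5, 7, 1
d = rank(temp) − rank(yield): 4, -1, 0, -1, -2, -5, 5; Σd² = 72
ρ = 1 − 6Σd² / [n(n²−1)] = 1 − 6×72 / (7×48) = 1 − 432/336 ≈ -0.286

-0.286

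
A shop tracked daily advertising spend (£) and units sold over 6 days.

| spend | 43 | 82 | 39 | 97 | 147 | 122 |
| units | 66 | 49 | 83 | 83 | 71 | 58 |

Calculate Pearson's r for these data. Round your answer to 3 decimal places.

n = 6, Σx = 530, Σy = 410, Σx² = 55996, Σy² = 28940, Σxy = 35657
nΣxy − ΣxΣy = 213942 − 217300 = -3358
nΣx² − (Σx)² = 335976 − 280900 = 55076; nΣy² − (Σy)² = 173640 − 168100 = 5540
r = -3358 / √(55076 × 5540) = -3358 / 17467.7142 ≈ -0.192

-0.192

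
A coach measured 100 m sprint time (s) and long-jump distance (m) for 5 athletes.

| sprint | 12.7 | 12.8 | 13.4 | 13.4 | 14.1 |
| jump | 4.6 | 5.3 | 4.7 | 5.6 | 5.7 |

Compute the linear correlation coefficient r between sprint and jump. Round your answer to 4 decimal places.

n = 5, Σx = 66.4, Σy = 25.9, Σx² = 883.06, Σy² = 135.19, Σxy = 344.65
nΣxy − ΣxΣy = 1723.25 − 1719.76 = 3.49
nΣx² − (Σx)² = 4415.3 − 4408.96 = 6.34; nΣy² − (Σy)² = 675.95 − 670.81 = 5.14
r = 3.49 / √(6.34 × 5.14) = 3.49 / 5.7086 ≈ 0.6114

0.6114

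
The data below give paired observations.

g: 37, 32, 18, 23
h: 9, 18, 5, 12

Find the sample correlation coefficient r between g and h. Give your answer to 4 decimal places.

n = 4, Σg = 110, Σh = 44, Σg² = 3246, Σh² = 574, Σgh = 1275
nΣgh − ΣgΣh = 5100 − 4840 = 260
nΣg² − (Σg)² = 12984 − 12100 = 884; nΣh² − (Σh)² = 2296 − 1936 = 360
r = 260 / √(884 × 360) = 260 / 564.1276 ≈ 0.4609

0.4609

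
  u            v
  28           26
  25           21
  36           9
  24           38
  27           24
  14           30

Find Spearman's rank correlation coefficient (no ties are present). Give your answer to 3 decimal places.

Rank u: 5, 3, 6, 2, 4, 1
Rank v: 4, 2, 1, 6, 3, 5
d = rank(u) − rank(v): 1, 1, 5, -4, 1, -4; Σd² = 60
ρ = 1 − 6Σd² / [n(n²−1)] = 1 − 6×60 / (6×35) = 1 − 360/210 ≈ -0.714

-0.714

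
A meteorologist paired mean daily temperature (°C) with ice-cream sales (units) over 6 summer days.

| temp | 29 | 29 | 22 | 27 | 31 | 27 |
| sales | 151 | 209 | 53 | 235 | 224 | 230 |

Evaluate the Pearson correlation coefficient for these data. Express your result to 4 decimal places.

n = 6, Σx = 165, Σy = 1102, Σx² = 4585, Σy² = 227592, Σxy = 31105
nΣxy − ΣxΣy = 186630 − 181830 = 4800
nΣx² − (Σx)² = 27510 − 27225 = 285; nΣy² − (Σy)² = 1365552 − 1214404 = 151148
r = 4800 / √(285 × 151148) = 4800 / 6563.3208 ≈ 0.7313

0.7313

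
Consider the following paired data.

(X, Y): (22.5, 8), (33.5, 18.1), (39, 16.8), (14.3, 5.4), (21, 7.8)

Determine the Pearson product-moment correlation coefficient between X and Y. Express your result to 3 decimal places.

0.952

n = 5, ΣX = 130.3, ΣY = 56.1, ΣX² = 3794.99, ΣY² = 763.85, ΣXY = 1682.57
nΣXY − ΣXΣY = 8412.85 − 7309.83 = 1103.02
nΣX² − (ΣX)² = 18974.95 − 16978.09 = 1996.86; nΣY² − (ΣY)² = 3819.25 − 3147.21 = 672.04
r = 1103.02 / √(1996.86 × 672.04) = 1103.02 / 1158.4342 ≈ 0.952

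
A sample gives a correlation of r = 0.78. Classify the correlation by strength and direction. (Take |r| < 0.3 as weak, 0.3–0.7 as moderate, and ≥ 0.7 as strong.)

strong positive

r = 0.78 > 0 so the relationship is positive.
|r| = 0.78, which falls in the strong range.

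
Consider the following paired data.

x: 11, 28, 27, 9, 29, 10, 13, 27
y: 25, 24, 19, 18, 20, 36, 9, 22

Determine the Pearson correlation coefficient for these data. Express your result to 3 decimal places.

-0.117

n = 8, Σx = 154, Σy = 173, Σx² = 3554, Σy² = 4147, Σxy = 3273
nΣxy − ΣxΣy = 26184 − 26642 = -458
nΣx² − (Σx)² = 28432 − 23716 = 4716; nΣy² − (Σy)² = 33176 − 29929 = 3247
r = -458 / √(4716 × 3247) = -458 / 3913.1639 ≈ -0.117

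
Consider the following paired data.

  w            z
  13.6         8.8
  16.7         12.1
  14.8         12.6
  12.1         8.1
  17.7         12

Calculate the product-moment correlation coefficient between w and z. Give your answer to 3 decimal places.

n = 5, Σw = 74.9, Σz = 53.6, Σw² = 1142.59, Σz² = 592.22, Σwz = 818.64
nΣwz − ΣwΣz = 4093.2 − 4014.64 = 78.56
nΣw² − (Σw)² = 5712.95 − 5610.01 = 102.94; nΣz² − (Σz)² = 2961.1 − 2872.96 = 88.14
r = 78.56 / √(102.94 × 88.14) = 78.56 / 95.2530 ≈ 0.825

0.825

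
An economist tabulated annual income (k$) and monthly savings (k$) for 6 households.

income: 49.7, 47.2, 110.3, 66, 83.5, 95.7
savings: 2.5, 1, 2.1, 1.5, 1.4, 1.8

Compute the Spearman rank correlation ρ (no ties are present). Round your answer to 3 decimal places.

0.371

Rank income: 2, 1, 6, 3, 4, 5
Rank savings: 6, 1, 5, 3, 2, 4
d = rank(income) − rank(savings): -4, 0, 1, 0, 2, 1; Σd² = 22
ρ = 1 − 6Σd² / [n(n²−1)] = 1 − 6×22 / (6×35) = 1 − 132/210 ≈ 0.371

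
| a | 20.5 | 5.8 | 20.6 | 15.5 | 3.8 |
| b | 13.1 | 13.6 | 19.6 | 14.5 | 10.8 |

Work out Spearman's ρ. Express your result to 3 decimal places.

0.700

Rank a: 4, 2, 5, 3, 1
Rank b: 2, 3, 5, 4, 1
d = rank(a) − rank(b): 2, -1, 0, -1, 0; Σd² = 6
ρ = 1 − 6Σd² / [n(n²−1)] = 1 − 6×6 / (5×24) = 1 − 36/120 ≈ 0.700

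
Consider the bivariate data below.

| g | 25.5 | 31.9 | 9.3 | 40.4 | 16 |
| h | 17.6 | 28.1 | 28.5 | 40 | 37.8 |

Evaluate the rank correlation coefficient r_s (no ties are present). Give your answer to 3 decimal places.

0.200

Rank g: 3, 4, 1, 5, 2
Rank h: 1, 2, 3, 5, 4
d = rank(g) − rank(h): 2, 2, -2, 0, -2; Σd² = 16
ρ = 1 − 6Σd² / [n(n²−1)] = 1 − 6×16 / (5×24) = 1 − 96/120 ≈ 0.200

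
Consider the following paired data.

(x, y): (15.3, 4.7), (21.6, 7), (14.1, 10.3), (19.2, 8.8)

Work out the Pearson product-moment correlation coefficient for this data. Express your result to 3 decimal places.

n = 4, Σx = 70.2, Σy = 30.8, Σx² = 1268.1, Σy² = 254.62, Σxy = 537.3
nΣxy − ΣxΣy = 2149.2 − 2162.16 = -12.96
nΣx² − (Σx)² = 5072.4 − 4928.04 = 144.36; nΣy² − (Σy)² = 1018.48 − 948.64 = 69.84
r = -12.96 / √(144.36 × 69.84) = -12.96 / 100.4097 ≈ -0.129

-0.129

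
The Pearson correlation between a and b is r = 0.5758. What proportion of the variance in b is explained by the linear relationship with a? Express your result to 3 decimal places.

0.332

r² = (0.5758)² = 0.332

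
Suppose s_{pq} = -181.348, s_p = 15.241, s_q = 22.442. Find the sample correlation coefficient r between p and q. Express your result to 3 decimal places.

-0.530

r = Cov(p,q) / (s_p · s_q) = -181.348 / (15.241 × 22.442)
  = -181.348 / 342.0385 ≈ -0.530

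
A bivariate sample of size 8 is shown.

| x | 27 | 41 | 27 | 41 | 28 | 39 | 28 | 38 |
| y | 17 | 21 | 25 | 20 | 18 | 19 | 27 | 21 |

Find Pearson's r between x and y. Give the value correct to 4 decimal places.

n = 8, Σx = 269, Σy = 168, Σx² = 9353, Σy² = 3610, Σxy = 5614
nΣxy − ΣxΣy = 44912 − 45192 = -280
nΣx² − (Σx)² = 74824 − 72361 = 2463; nΣy² − (Σy)² = 28880 − 28224 = 656
r = -280 / √(2463 × 656) = -280 / 1271.1129 ≈ -0.2203

-0.2203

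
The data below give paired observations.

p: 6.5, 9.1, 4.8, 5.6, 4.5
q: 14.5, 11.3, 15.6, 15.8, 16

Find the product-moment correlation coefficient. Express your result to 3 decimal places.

-0.974

n = 5, Σp = 30.5, Σq = 73.2, Σp² = 199.71, Σq² = 1086.94, Σpq = 432.44
nΣpq − ΣpΣq = 2162.2 − 2232.6 = -70.4
nΣp² − (Σp)² = 998.55 − 930.25 = 68.3; nΣq² − (Σq)² = 5434.7 − 5358.24 = 76.46
r = -70.4 / √(68.3 × 76.46) = -70.4 / 72.2649 ≈ -0.974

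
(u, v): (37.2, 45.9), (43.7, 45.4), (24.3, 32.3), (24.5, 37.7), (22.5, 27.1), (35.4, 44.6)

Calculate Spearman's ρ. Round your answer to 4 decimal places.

0.9429

Rank u: 5, 6, 2, 3, 1, 4
Rank v: 6, 5, 2, 3, 1, 4
d = rank(u) − rank(v): -1, 1, 0, 0, 0, 0; Σd² = 2
ρ = 1 − 6Σd² / [n(n²−1)] = 1 − 6×2 / (6×35) = 1 − 12/210 ≈ 0.9429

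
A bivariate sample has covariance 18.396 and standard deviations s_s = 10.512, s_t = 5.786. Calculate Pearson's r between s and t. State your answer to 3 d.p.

r = Cov(s,t) / (s_s · s_t) = 18.396 / (10.512 × 5.786)
  = 18.396 / 60.8224 ≈ 0.302

0.302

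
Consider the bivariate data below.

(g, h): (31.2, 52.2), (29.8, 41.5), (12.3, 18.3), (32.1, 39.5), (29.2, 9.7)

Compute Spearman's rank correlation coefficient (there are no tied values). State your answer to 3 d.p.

Rank g: 4, 3, 1, 5, 2
Rank h: 5, 4, 2, 3, 1
d = rank(g) − rank(h): -1, -1, -1, 2, 1; Σd² = 8
ρ = 1 − 6Σd² / [n(n²−1)] = 1 − 6×8 / (5×24) = 1 − 48/120 ≈ 0.600

0.600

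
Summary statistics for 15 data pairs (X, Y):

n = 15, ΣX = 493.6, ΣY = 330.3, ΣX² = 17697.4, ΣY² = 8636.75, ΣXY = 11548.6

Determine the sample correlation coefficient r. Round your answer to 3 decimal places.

r = (nΣXY − ΣXΣY) / √[(nΣX² − (ΣX)²)(nΣY² − (ΣY)²)]
Numerator: 15×11548.6 − 493.6×330.3 = 10192.92
Denominator: √[(265461 − 243640.96)(129551.25 − 109098.09)] = √[21820.04 × 20453.16] = 21125.5478
r = 10192.92 / 21125.5478 ≈ 0.482

0.482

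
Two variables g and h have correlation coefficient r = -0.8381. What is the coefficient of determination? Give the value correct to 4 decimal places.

r² = (-0.8381)² = 0.7024

0.7024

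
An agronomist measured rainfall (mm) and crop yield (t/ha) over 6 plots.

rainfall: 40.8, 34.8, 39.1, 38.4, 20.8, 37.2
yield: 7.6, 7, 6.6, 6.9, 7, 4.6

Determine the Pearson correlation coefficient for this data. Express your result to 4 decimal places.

-0.0882

n = 6, Σx = 211.1, Σy = 39.7, Σx² = 7695.53, Σy² = 268.09, Σxy = 1393.42
nΣxy − ΣxΣy = 8360.52 − 8380.67 = -20.15
nΣx² − (Σx)² = 46173.18 − 44563.21 = 1609.97; nΣy² − (Σy)² = 1608.54 − 1576.09 = 32.45
r = -20.15 / √(1609.97 × 32.45) = -20.15 / 228.5684 ≈ -0.0882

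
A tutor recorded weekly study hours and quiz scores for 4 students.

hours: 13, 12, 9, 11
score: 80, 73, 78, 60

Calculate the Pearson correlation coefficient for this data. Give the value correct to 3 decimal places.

n = 4, Σx = 45, Σy = 291, Σx² = 515, Σy² = 21413, Σxy = 3278
nΣxy − ΣxΣy = 13112 − 13095 = 17
nΣx² − (Σx)² = 2060 − 2025 = 35; nΣy² − (Σy)² = 85652 − 84681 = 971
r = 17 / √(35 × 971) = 17 / 184.3502 ≈ 0.092

0.092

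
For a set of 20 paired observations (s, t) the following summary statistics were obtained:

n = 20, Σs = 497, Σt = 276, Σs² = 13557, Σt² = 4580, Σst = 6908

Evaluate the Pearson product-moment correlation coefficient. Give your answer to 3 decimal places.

r = (nΣst − ΣsΣt) / √[(nΣs² − (Σs)²)(nΣt² − (Σt)²)]
Numerator: 20×6908 − 497×276 = 988
Denominator: √[(271140 − 247009)(91600 − 76176)] = √[24131 × 15424] = 19292.3960
r = 988 / 19292.3960 ≈ 0.051

0.051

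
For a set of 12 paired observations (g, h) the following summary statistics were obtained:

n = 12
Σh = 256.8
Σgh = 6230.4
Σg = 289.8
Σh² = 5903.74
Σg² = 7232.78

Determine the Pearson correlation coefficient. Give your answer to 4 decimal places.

0.0928

r = (nΣgh − ΣgΣh) / √[(nΣg² − (Σg)²)(nΣh² − (Σh)²)]
Numerator: 12×6230.4 − 289.8×256.8 = 344.16
Denominator: √[(86793.36 − 83984.04)(70844.88 − 65946.24)] = √[2809.32 × 4898.64] = 3709.6964
r = 344.16 / 3709.6964 ≈ 0.0928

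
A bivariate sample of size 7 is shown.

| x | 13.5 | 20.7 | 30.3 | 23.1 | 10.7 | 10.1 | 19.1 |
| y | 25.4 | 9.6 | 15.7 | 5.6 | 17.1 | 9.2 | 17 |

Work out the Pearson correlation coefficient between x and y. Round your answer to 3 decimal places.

-0.230

n = 7, Σx = 127.5, Σy = 99.6, Σx² = 2643.75, Σy² = 1681.22, Σxy = 1747.28
nΣxy − ΣxΣy = 12230.96 − 12699 = -468.04
nΣx² − (Σx)² = 18506.25 − 16256.25 = 2250; nΣy² − (Σy)² = 11768.54 − 9920.16 = 1848.38
r = -468.04 / √(2250 × 1848.38) = -468.04 / 2039.3271 ≈ -0.230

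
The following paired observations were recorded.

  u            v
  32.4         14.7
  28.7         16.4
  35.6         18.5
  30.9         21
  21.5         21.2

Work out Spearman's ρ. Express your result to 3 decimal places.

Rank u: 4, 2, 5, 3, 1
Rank v: 1, 2, 3, 4, 5
d = rank(u) − rank(v): 3, 0, 2, -1, -4; Σd² = 30
ρ = 1 − 6Σd² / [n(n²−1)] = 1 − 6×30 / (5×24) = 1 − 180/120 ≈ -0.500

-0.500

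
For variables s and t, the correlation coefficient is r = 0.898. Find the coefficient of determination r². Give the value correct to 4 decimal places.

0.8064

r² = (0.898)² = 0.8064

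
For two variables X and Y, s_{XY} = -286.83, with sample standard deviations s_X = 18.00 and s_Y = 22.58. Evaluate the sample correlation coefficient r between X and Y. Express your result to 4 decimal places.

r = Cov(X,Y) / (s_X · s_Y) = -286.83 / (18.00 × 22.58)
  = -286.83 / 406.4400 ≈ -0.7057

-0.7057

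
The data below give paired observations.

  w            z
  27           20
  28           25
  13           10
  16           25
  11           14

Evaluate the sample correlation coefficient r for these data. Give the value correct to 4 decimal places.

n = 5, Σw = 95, Σz = 94, Σw² = 2059, Σz² = 1946, Σwz = 1924
nΣwz − ΣwΣz = 9620 − 8930 = 690
nΣw² − (Σw)² = 10295 − 9025 = 1270; nΣz² − (Σz)² = 9730 − 8836 = 894
r = 690 / √(1270 × 894) = 690 / 1065.5421 ≈ 0.6476

0.6476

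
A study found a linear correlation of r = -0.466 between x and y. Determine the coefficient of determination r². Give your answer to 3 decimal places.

r² = (-0.466)² = 0.217

0.217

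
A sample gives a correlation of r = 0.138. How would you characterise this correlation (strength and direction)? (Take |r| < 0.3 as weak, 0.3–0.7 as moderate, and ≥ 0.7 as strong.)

r = 0.138 > 0 so the relationship is positive.
|r| = 0.138, which falls in the weak range.

weak positive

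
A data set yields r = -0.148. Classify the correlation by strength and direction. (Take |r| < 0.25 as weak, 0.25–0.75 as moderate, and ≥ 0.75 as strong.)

r = -0.148 < 0 so the relationship is negative.
|r| = 0.148, which falls in the weak range.

weak negative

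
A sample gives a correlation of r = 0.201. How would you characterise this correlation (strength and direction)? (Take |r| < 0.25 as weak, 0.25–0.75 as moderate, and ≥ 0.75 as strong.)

r = 0.201 > 0 so the relationship is positive.
|r| = 0.201, which falls in the weak range.

weak positive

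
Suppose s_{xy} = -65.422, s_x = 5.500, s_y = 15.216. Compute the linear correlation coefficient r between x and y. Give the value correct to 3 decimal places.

r = Cov(x,y) / (s_x · s_y) = -65.422 / (5.500 × 15.216)
  = -65.422 / 83.6880 ≈ -0.782

-0.782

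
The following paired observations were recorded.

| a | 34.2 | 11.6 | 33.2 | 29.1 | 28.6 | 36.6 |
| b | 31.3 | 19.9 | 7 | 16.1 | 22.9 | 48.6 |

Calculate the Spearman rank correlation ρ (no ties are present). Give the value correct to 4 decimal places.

Rank a: 5, 1, 4, 3, 2, 6
Rank b: 5, 3, 1, 2, 4, 6
d = rank(a) − rank(b): 0, -2, 3, 1, -2, 0; Σd² = 18
ρ = 1 − 6Σd² / [n(n²−1)] = 1 − 6×18 / (6×35) = 1 − 108/210 ≈ 0.4857

0.4857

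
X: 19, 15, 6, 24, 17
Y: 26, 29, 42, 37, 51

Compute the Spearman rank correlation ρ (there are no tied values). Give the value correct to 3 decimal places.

-0.300

Rank X: 4, 2, 1, 5, 3
Rank Y: 1, 2, 4, 3, 5
d = rank(X) − rank(Y): 3, 0, -3, 2, -2; Σd² = 26
ρ = 1 − 6Σd² / [n(n²−1)] = 1 − 6×26 / (5×24) = 1 − 156/120 ≈ -0.300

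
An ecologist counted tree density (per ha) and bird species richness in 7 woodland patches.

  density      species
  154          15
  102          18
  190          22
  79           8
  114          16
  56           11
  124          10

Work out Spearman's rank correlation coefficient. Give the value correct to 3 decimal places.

0.500

Rank density: 6, 3, 7, 2, 4, 1, 5
Rank species: 4, 6, 7, 1, 5, 3, 2
d = rank(density) − rank(species): 2, -3, 0, 1, -1, -2, 3; Σd² = 28
ρ = 1 − 6Σd² / [n(n²−1)] = 1 − 6×28 / (7×48) = 1 − 168/336 ≈ 0.500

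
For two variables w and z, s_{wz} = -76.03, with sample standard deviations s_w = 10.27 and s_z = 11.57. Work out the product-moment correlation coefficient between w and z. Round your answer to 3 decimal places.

-0.640

r = Cov(w,z) / (s_w · s_z) = -76.03 / (10.27 × 11.57)
  = -76.03 / 118.8239 ≈ -0.640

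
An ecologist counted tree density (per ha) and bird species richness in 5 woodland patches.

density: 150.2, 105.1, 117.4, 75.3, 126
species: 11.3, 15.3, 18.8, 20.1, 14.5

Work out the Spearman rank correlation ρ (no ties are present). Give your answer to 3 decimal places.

Rank density: 5, 2, 3, 1, 4
Rank species: 1, 3, 4, 5, 2
d = rank(density) − rank(species): 4, -1, -1, -4, 2; Σd² = 38
ρ = 1 − 6Σd² / [n(n²−1)] = 1 − 6×38 / (5×24) = 1 − 228/120 ≈ -0.900

-0.900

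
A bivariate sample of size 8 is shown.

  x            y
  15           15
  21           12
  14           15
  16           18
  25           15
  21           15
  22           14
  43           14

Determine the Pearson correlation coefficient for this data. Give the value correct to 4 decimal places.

n = 8, Σx = 177, Σy = 118, Σx² = 4517, Σy² = 1760, Σxy = 2575
nΣxy − ΣxΣy = 20600 − 20886 = -286
nΣx² − (Σx)² = 36136 − 31329 = 4807; nΣy² − (Σy)² = 14080 − 13924 = 156
r = -286 / √(4807 × 156) = -286 / 865.9630 ≈ -0.3303

-0.3303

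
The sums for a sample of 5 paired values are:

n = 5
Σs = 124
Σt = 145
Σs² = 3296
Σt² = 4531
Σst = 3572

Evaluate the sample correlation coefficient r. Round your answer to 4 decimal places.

-0.0895

r = (nΣst − ΣsΣt) / √[(nΣs² − (Σs)²)(nΣt² − (Σt)²)]
Numerator: 5×3572 − 124×145 = -120
Denominator: √[(16480 − 15376)(22655 − 21025)] = √[1104 × 1630] = 1341.4619
r = -120 / 1341.4619 ≈ -0.0895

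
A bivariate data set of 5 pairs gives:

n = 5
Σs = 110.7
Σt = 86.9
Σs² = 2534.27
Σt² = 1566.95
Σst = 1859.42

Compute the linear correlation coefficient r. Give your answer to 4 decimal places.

-0.9394

r = (nΣst − ΣsΣt) / √[(nΣs² − (Σs)²)(nΣt² − (Σt)²)]
Numerator: 5×1859.42 − 110.7×86.9 = -322.73
Denominator: √[(12671.35 − 12254.49)(7834.75 − 7551.61)] = √[416.86 × 283.14] = 343.5546
r = -322.73 / 343.5546 ≈ -0.9394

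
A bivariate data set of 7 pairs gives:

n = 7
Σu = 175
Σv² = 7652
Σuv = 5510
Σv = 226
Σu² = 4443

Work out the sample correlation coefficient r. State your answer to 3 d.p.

-0.901

r = (nΣuv − ΣuΣv) / √[(nΣu² − (Σu)²)(nΣv² − (Σv)²)]
Numerator: 7×5510 − 175×226 = -980
Denominator: √[(31101 − 30625)(53564 − 51076)] = √[476 × 2488] = 1088.2500
r = -980 / 1088.2500 ≈ -0.901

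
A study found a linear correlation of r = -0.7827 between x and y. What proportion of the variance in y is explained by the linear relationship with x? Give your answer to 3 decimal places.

r² = (-0.7827)² = 0.613

0.613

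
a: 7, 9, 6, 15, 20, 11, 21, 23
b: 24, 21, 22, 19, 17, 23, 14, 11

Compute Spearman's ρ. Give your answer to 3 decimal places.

-0.881

Rank a: 2, 3, 1, 5, 6, 4, 7, 8
Rank b: 8, 5, 6, 4, 3, 7, 2, 1
d = rank(a) − rank(b): -6, -2, -5, 1, 3, -3, 5, 7; Σd² = 158
ρ = 1 − 6Σd² / [n(n²−1)] = 1 − 6×158 / (8×63) = 1 − 948/504 ≈ -0.881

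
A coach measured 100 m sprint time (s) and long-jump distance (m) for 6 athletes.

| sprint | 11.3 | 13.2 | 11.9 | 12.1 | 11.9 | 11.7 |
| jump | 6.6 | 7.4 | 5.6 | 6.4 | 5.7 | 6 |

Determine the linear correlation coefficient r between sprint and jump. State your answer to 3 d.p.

n = 6, Σx = 72.1, Σy = 37.7, Σx² = 868.45, Σy² = 239.13, Σxy = 454.37
nΣxy − ΣxΣy = 2726.22 − 2718.17 = 8.05
nΣx² − (Σx)² = 5210.7 − 5198.41 = 12.29; nΣy² − (Σy)² = 1434.78 − 1421.29 = 13.49
r = 8.05 / √(12.29 × 13.49) = 8.05 / 12.8760 ≈ 0.625

0.625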